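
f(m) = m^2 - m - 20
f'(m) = 2*m - 1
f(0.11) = -20.10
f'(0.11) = -0.78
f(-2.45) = -11.55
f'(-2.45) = -5.90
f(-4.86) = 8.48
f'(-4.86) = -10.72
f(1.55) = -19.15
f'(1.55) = 2.10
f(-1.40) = -16.64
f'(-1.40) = -3.80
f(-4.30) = 2.79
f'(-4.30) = -9.60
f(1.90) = -18.29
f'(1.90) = 2.80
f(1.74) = -18.71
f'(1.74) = 2.48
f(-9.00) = 70.00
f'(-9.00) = -19.00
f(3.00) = -14.00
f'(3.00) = 5.00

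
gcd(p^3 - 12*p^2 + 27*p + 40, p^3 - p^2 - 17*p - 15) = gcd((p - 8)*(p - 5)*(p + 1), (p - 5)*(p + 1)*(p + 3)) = p^2 - 4*p - 5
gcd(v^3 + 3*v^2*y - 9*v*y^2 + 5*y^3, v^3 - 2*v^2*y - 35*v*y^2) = v + 5*y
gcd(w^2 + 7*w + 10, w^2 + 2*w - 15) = w + 5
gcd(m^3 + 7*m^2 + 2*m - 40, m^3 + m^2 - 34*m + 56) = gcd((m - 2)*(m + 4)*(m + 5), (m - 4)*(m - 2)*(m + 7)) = m - 2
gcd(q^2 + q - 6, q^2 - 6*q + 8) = q - 2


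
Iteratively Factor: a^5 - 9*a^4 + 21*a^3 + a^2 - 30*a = (a - 5)*(a^4 - 4*a^3 + a^2 + 6*a) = (a - 5)*(a + 1)*(a^3 - 5*a^2 + 6*a) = (a - 5)*(a - 2)*(a + 1)*(a^2 - 3*a) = a*(a - 5)*(a - 2)*(a + 1)*(a - 3)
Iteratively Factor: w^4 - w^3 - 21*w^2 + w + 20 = (w - 1)*(w^3 - 21*w - 20) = (w - 1)*(w + 1)*(w^2 - w - 20) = (w - 5)*(w - 1)*(w + 1)*(w + 4)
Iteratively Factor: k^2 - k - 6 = (k - 3)*(k + 2)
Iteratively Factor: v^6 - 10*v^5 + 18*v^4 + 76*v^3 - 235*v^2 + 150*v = (v - 5)*(v^5 - 5*v^4 - 7*v^3 + 41*v^2 - 30*v) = (v - 5)*(v - 2)*(v^4 - 3*v^3 - 13*v^2 + 15*v) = (v - 5)^2*(v - 2)*(v^3 + 2*v^2 - 3*v) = v*(v - 5)^2*(v - 2)*(v^2 + 2*v - 3) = v*(v - 5)^2*(v - 2)*(v - 1)*(v + 3)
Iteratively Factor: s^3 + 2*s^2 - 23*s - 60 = (s + 3)*(s^2 - s - 20) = (s + 3)*(s + 4)*(s - 5)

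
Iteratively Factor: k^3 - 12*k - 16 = (k + 2)*(k^2 - 2*k - 8) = (k - 4)*(k + 2)*(k + 2)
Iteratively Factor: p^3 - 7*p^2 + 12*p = (p)*(p^2 - 7*p + 12) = p*(p - 3)*(p - 4)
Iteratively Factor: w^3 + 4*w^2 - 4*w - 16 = (w + 2)*(w^2 + 2*w - 8) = (w + 2)*(w + 4)*(w - 2)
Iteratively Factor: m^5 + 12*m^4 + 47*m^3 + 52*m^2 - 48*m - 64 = (m - 1)*(m^4 + 13*m^3 + 60*m^2 + 112*m + 64) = (m - 1)*(m + 4)*(m^3 + 9*m^2 + 24*m + 16) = (m - 1)*(m + 4)^2*(m^2 + 5*m + 4) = (m - 1)*(m + 1)*(m + 4)^2*(m + 4)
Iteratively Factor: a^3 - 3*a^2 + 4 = (a + 1)*(a^2 - 4*a + 4) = (a - 2)*(a + 1)*(a - 2)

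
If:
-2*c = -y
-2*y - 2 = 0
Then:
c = -1/2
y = -1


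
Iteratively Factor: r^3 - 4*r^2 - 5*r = (r - 5)*(r^2 + r) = r*(r - 5)*(r + 1)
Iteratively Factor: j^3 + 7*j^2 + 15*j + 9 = (j + 3)*(j^2 + 4*j + 3) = (j + 3)^2*(j + 1)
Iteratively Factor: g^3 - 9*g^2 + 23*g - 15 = (g - 5)*(g^2 - 4*g + 3) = (g - 5)*(g - 1)*(g - 3)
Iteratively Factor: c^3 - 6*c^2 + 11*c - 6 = (c - 2)*(c^2 - 4*c + 3) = (c - 2)*(c - 1)*(c - 3)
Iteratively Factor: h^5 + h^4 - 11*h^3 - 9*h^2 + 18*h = (h + 3)*(h^4 - 2*h^3 - 5*h^2 + 6*h) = (h - 3)*(h + 3)*(h^3 + h^2 - 2*h) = (h - 3)*(h - 1)*(h + 3)*(h^2 + 2*h) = h*(h - 3)*(h - 1)*(h + 3)*(h + 2)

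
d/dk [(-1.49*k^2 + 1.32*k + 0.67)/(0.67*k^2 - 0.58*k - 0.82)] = (-0.0202*k^2 + 1.5458*k - 0.6938)/(0.4489*k^4 - 0.7772*k^3 - 0.7624*k^2 + 0.9512*k + 0.6724)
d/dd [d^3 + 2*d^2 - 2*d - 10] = 3*d^2 + 4*d - 2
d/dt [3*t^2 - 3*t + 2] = 6*t - 3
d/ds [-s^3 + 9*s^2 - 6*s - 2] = -3*s^2 + 18*s - 6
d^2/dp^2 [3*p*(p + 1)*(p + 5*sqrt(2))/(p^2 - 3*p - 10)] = 12*(11*p^3 + 10*sqrt(2)*p^3 + 60*p^2 + 75*sqrt(2)*p^2 + 75*sqrt(2)*p + 150*p + 50 + 175*sqrt(2))/(p^6 - 9*p^5 - 3*p^4 + 153*p^3 + 30*p^2 - 900*p - 1000)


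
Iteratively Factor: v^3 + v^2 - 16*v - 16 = (v + 1)*(v^2 - 16) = (v + 1)*(v + 4)*(v - 4)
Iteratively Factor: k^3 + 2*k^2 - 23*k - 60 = (k - 5)*(k^2 + 7*k + 12) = (k - 5)*(k + 3)*(k + 4)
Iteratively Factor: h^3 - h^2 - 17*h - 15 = (h + 1)*(h^2 - 2*h - 15) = (h - 5)*(h + 1)*(h + 3)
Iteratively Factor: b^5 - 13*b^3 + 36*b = (b + 2)*(b^4 - 2*b^3 - 9*b^2 + 18*b) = (b - 3)*(b + 2)*(b^3 + b^2 - 6*b) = b*(b - 3)*(b + 2)*(b^2 + b - 6) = b*(b - 3)*(b - 2)*(b + 2)*(b + 3)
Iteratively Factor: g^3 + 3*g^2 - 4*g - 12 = (g + 3)*(g^2 - 4) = (g - 2)*(g + 3)*(g + 2)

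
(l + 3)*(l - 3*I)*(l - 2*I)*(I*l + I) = I*l^4 + 5*l^3 + 4*I*l^3 + 20*l^2 - 3*I*l^2 + 15*l - 24*I*l - 18*I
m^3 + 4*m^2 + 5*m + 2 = (m + 1)^2*(m + 2)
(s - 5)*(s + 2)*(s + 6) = s^3 + 3*s^2 - 28*s - 60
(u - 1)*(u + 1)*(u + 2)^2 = u^4 + 4*u^3 + 3*u^2 - 4*u - 4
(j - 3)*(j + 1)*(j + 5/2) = j^3 + j^2/2 - 8*j - 15/2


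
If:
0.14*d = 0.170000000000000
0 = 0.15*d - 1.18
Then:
No Solution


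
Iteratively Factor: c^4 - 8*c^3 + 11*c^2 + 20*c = (c - 5)*(c^3 - 3*c^2 - 4*c) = (c - 5)*(c - 4)*(c^2 + c) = c*(c - 5)*(c - 4)*(c + 1)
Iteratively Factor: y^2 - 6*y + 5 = (y - 5)*(y - 1)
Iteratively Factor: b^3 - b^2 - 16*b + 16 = (b + 4)*(b^2 - 5*b + 4) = (b - 4)*(b + 4)*(b - 1)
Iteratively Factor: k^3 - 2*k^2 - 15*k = (k)*(k^2 - 2*k - 15) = k*(k + 3)*(k - 5)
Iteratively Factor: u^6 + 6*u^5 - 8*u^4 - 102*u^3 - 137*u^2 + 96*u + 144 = (u + 3)*(u^5 + 3*u^4 - 17*u^3 - 51*u^2 + 16*u + 48) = (u + 3)*(u + 4)*(u^4 - u^3 - 13*u^2 + u + 12) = (u + 3)^2*(u + 4)*(u^3 - 4*u^2 - u + 4) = (u - 1)*(u + 3)^2*(u + 4)*(u^2 - 3*u - 4) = (u - 1)*(u + 1)*(u + 3)^2*(u + 4)*(u - 4)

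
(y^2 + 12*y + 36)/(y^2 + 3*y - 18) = (y + 6)/(y - 3)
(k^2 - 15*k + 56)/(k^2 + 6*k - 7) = (k^2 - 15*k + 56)/(k^2 + 6*k - 7)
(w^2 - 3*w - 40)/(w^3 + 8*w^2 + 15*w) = (w - 8)/(w*(w + 3))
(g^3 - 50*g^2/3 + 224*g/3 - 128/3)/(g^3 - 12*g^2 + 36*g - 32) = (3*g^2 - 26*g + 16)/(3*(g^2 - 4*g + 4))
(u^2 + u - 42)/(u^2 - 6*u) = (u + 7)/u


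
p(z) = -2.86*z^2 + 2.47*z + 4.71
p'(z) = 2.47 - 5.72*z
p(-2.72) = -23.17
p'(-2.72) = 18.03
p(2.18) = -3.50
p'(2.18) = -10.00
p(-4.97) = -78.21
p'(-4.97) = 30.90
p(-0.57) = 2.37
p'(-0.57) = 5.73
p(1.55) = 1.67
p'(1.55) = -6.40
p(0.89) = 4.64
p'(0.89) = -2.62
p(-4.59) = -66.88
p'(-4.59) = 28.72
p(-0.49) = 2.81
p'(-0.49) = 5.27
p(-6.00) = -113.07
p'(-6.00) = 36.79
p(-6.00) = -113.07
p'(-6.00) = 36.79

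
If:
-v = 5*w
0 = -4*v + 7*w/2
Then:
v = 0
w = 0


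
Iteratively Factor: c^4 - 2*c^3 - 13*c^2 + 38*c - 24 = (c - 2)*(c^3 - 13*c + 12) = (c - 2)*(c + 4)*(c^2 - 4*c + 3) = (c - 3)*(c - 2)*(c + 4)*(c - 1)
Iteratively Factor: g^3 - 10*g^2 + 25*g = (g - 5)*(g^2 - 5*g) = g*(g - 5)*(g - 5)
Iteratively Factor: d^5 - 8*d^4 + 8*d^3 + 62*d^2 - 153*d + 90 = (d - 5)*(d^4 - 3*d^3 - 7*d^2 + 27*d - 18) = (d - 5)*(d + 3)*(d^3 - 6*d^2 + 11*d - 6) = (d - 5)*(d - 3)*(d + 3)*(d^2 - 3*d + 2) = (d - 5)*(d - 3)*(d - 1)*(d + 3)*(d - 2)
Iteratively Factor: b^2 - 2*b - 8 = (b + 2)*(b - 4)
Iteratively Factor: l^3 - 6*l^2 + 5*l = (l - 1)*(l^2 - 5*l) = l*(l - 1)*(l - 5)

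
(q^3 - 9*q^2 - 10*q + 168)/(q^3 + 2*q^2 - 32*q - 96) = (q - 7)/(q + 4)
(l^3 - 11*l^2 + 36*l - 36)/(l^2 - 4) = (l^2 - 9*l + 18)/(l + 2)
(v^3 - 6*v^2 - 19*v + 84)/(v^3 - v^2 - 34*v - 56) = (v - 3)/(v + 2)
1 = 1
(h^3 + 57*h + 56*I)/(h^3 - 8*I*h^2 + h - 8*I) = (h + 7*I)/(h - I)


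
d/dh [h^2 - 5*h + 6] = 2*h - 5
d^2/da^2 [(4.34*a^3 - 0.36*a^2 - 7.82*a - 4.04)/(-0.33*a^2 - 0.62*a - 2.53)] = (-4.44089209850063e-16*a^5 - 1.77635683940025e-15*a^4 + 5.466224*a^3 - 40.009992*a^2 - 200.89344*a - 23.564296)/(0.035937*a^6 + 0.202554*a^5 + 1.207107*a^4 + 3.344156*a^3 + 9.254487*a^2 + 11.905674*a + 16.194277)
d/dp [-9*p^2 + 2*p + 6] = 2 - 18*p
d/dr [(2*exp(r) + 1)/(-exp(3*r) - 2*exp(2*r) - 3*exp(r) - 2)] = (4*exp(3*r) + 7*exp(2*r) + 4*exp(r) - 1)*exp(r)/(exp(6*r) + 4*exp(5*r) + 10*exp(4*r) + 16*exp(3*r) + 17*exp(2*r) + 12*exp(r) + 4)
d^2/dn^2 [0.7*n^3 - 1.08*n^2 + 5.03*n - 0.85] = 4.2*n - 2.16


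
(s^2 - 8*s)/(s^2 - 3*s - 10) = s*(8 - s)/(-s^2 + 3*s + 10)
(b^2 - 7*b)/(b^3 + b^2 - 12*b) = (b - 7)/(b^2 + b - 12)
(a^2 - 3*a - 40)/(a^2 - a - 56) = (a + 5)/(a + 7)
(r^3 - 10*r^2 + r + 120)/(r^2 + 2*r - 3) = (r^2 - 13*r + 40)/(r - 1)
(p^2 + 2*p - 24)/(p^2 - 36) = (p - 4)/(p - 6)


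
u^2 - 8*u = u*(u - 8)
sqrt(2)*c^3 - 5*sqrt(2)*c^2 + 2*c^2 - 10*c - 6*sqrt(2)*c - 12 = (c - 6)*(c + sqrt(2))*(sqrt(2)*c + sqrt(2))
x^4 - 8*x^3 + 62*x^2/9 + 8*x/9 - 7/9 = (x - 7)*(x - 1)*(x - 1/3)*(x + 1/3)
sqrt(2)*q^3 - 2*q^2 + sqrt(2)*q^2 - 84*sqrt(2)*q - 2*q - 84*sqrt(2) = (q - 7*sqrt(2))*(q + 6*sqrt(2))*(sqrt(2)*q + sqrt(2))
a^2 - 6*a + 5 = (a - 5)*(a - 1)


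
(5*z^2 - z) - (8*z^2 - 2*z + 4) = -3*z^2 + z - 4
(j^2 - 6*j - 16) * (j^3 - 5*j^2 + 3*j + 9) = j^5 - 11*j^4 + 17*j^3 + 71*j^2 - 102*j - 144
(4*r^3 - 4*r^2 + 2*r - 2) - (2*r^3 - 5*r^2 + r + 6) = 2*r^3 + r^2 + r - 8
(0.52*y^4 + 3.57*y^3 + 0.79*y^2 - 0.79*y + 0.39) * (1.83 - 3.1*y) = -1.612*y^5 - 10.1154*y^4 + 4.0841*y^3 + 3.8947*y^2 - 2.6547*y + 0.7137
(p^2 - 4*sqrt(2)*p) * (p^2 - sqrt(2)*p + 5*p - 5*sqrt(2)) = p^4 - 5*sqrt(2)*p^3 + 5*p^3 - 25*sqrt(2)*p^2 + 8*p^2 + 40*p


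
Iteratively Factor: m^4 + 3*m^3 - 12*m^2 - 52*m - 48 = (m - 4)*(m^3 + 7*m^2 + 16*m + 12) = (m - 4)*(m + 3)*(m^2 + 4*m + 4) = (m - 4)*(m + 2)*(m + 3)*(m + 2)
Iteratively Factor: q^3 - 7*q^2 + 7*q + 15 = (q - 5)*(q^2 - 2*q - 3) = (q - 5)*(q + 1)*(q - 3)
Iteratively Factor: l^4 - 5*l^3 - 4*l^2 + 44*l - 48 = (l + 3)*(l^3 - 8*l^2 + 20*l - 16) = (l - 2)*(l + 3)*(l^2 - 6*l + 8) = (l - 4)*(l - 2)*(l + 3)*(l - 2)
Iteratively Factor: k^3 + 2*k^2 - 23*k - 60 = (k + 4)*(k^2 - 2*k - 15) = (k - 5)*(k + 4)*(k + 3)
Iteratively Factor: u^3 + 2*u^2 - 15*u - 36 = (u + 3)*(u^2 - u - 12) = (u + 3)^2*(u - 4)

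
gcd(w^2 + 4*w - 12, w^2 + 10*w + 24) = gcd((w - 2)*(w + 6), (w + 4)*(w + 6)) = w + 6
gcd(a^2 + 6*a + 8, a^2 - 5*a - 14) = a + 2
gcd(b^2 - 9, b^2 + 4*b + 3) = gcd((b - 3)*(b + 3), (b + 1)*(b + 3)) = b + 3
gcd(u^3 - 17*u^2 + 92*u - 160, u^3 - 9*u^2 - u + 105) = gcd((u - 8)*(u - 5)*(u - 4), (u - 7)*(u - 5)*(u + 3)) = u - 5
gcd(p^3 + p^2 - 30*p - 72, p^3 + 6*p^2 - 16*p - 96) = p + 4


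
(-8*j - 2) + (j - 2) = -7*j - 4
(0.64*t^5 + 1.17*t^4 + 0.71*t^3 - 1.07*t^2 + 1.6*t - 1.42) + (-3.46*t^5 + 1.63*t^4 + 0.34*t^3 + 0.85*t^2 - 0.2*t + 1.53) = -2.82*t^5 + 2.8*t^4 + 1.05*t^3 - 0.22*t^2 + 1.4*t + 0.11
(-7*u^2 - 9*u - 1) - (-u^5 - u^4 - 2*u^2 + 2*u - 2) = u^5 + u^4 - 5*u^2 - 11*u + 1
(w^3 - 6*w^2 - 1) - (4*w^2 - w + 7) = w^3 - 10*w^2 + w - 8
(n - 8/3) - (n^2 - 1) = -n^2 + n - 5/3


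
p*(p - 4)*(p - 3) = p^3 - 7*p^2 + 12*p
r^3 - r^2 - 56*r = r*(r - 8)*(r + 7)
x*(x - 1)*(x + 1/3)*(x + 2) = x^4 + 4*x^3/3 - 5*x^2/3 - 2*x/3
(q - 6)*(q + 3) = q^2 - 3*q - 18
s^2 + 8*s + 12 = (s + 2)*(s + 6)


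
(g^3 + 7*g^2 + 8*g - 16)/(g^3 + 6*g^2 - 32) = (g - 1)/(g - 2)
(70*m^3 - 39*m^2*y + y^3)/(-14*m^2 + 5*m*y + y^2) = -5*m + y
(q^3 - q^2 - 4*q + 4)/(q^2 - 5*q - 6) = (-q^3 + q^2 + 4*q - 4)/(-q^2 + 5*q + 6)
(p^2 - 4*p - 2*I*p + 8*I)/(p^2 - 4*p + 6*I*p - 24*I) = (p - 2*I)/(p + 6*I)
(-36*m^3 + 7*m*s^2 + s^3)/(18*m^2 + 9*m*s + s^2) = -2*m + s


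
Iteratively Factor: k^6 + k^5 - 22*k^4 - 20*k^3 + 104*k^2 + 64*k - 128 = (k - 1)*(k^5 + 2*k^4 - 20*k^3 - 40*k^2 + 64*k + 128) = (k - 1)*(k + 4)*(k^4 - 2*k^3 - 12*k^2 + 8*k + 32) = (k - 4)*(k - 1)*(k + 4)*(k^3 + 2*k^2 - 4*k - 8) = (k - 4)*(k - 2)*(k - 1)*(k + 4)*(k^2 + 4*k + 4) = (k - 4)*(k - 2)*(k - 1)*(k + 2)*(k + 4)*(k + 2)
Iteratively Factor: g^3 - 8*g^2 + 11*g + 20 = (g - 5)*(g^2 - 3*g - 4) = (g - 5)*(g + 1)*(g - 4)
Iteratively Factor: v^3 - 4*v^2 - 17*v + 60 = (v + 4)*(v^2 - 8*v + 15) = (v - 3)*(v + 4)*(v - 5)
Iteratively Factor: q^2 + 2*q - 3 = (q + 3)*(q - 1)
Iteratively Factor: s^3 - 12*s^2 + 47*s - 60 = (s - 5)*(s^2 - 7*s + 12) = (s - 5)*(s - 4)*(s - 3)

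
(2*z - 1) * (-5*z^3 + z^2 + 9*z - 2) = -10*z^4 + 7*z^3 + 17*z^2 - 13*z + 2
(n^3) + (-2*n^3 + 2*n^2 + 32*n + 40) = -n^3 + 2*n^2 + 32*n + 40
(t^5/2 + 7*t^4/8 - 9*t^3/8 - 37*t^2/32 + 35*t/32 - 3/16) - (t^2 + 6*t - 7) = t^5/2 + 7*t^4/8 - 9*t^3/8 - 69*t^2/32 - 157*t/32 + 109/16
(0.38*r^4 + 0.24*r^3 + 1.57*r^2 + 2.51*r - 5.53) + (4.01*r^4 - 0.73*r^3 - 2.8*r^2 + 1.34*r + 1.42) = 4.39*r^4 - 0.49*r^3 - 1.23*r^2 + 3.85*r - 4.11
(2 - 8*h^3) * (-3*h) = 24*h^4 - 6*h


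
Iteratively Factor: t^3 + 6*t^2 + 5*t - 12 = (t + 4)*(t^2 + 2*t - 3) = (t - 1)*(t + 4)*(t + 3)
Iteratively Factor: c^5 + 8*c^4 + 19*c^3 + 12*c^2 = (c + 3)*(c^4 + 5*c^3 + 4*c^2) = c*(c + 3)*(c^3 + 5*c^2 + 4*c) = c*(c + 1)*(c + 3)*(c^2 + 4*c) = c^2*(c + 1)*(c + 3)*(c + 4)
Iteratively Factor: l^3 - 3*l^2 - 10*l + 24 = (l + 3)*(l^2 - 6*l + 8) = (l - 2)*(l + 3)*(l - 4)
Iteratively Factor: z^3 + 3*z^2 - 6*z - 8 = (z + 4)*(z^2 - z - 2) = (z - 2)*(z + 4)*(z + 1)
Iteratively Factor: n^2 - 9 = (n + 3)*(n - 3)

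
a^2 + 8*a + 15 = (a + 3)*(a + 5)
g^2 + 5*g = g*(g + 5)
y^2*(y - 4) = y^3 - 4*y^2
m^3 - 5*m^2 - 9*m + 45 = (m - 5)*(m - 3)*(m + 3)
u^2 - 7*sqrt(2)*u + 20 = (u - 5*sqrt(2))*(u - 2*sqrt(2))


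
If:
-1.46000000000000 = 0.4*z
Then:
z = -3.65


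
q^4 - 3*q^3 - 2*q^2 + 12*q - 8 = (q - 2)^2*(q - 1)*(q + 2)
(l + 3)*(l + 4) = l^2 + 7*l + 12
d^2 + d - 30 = (d - 5)*(d + 6)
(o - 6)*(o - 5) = o^2 - 11*o + 30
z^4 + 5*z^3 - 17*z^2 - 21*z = z*(z - 3)*(z + 1)*(z + 7)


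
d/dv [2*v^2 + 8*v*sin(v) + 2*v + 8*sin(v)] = 8*v*cos(v) + 4*v + 8*sqrt(2)*sin(v + pi/4) + 2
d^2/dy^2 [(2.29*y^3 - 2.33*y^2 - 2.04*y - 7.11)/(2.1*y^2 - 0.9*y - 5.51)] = (-2.8421709430404e-14*y^5 + 1.4210854715202e-14*y^4 + 29.90478*y^3 - 281.75652*y^2 + 356.146134*y - 297.303166)/(9.261*y^6 - 11.907*y^5 - 67.7943*y^4 + 61.7544*y^3 + 177.87933*y^2 - 81.97227*y - 167.284151)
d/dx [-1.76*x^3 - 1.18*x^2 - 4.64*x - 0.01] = -5.28*x^2 - 2.36*x - 4.64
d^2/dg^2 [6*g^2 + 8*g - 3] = 12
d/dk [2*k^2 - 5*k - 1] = 4*k - 5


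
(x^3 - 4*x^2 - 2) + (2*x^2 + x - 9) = x^3 - 2*x^2 + x - 11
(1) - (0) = 1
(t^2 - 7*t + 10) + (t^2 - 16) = 2*t^2 - 7*t - 6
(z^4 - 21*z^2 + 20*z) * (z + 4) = z^5 + 4*z^4 - 21*z^3 - 64*z^2 + 80*z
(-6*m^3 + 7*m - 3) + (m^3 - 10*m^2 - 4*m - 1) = -5*m^3 - 10*m^2 + 3*m - 4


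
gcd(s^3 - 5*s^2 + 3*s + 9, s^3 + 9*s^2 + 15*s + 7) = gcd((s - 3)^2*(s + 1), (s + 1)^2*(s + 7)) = s + 1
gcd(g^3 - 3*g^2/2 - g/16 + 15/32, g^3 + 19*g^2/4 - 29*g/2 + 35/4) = g - 5/4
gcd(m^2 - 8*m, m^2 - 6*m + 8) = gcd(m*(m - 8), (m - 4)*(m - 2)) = 1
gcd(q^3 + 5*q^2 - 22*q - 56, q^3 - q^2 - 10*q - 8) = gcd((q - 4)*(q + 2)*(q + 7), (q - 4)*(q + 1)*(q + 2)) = q^2 - 2*q - 8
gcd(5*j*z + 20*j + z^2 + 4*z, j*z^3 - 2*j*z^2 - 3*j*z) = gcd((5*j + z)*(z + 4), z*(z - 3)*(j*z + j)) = 1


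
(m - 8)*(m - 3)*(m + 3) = m^3 - 8*m^2 - 9*m + 72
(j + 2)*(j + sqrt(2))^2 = j^3 + 2*j^2 + 2*sqrt(2)*j^2 + 2*j + 4*sqrt(2)*j + 4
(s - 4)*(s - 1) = s^2 - 5*s + 4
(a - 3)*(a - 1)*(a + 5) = a^3 + a^2 - 17*a + 15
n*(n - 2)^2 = n^3 - 4*n^2 + 4*n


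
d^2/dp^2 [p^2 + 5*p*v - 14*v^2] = 2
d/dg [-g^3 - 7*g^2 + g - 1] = -3*g^2 - 14*g + 1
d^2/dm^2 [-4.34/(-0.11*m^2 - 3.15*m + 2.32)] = (-0.105028*m^2 - 3.00762*m + 4.34*(0.22*m + 3.15)*(0.44*m + 6.3) + 2.215136)/(0.11*m^2 + 3.15*m - 2.32)^3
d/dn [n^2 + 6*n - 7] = 2*n + 6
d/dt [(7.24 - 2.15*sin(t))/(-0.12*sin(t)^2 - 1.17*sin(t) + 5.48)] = (-0.258*sin(t)^2 + 1.7376*sin(t) - 3.3112)*cos(t)/(0.0144*sin(t)^4 + 0.2808*sin(t)^3 + 0.0536999999999996*sin(t)^2 - 12.8232*sin(t) + 30.0304)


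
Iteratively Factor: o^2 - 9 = (o - 3)*(o + 3)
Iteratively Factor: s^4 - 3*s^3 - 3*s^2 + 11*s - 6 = (s + 2)*(s^3 - 5*s^2 + 7*s - 3) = (s - 1)*(s + 2)*(s^2 - 4*s + 3) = (s - 3)*(s - 1)*(s + 2)*(s - 1)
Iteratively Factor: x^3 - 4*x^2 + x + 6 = (x + 1)*(x^2 - 5*x + 6) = (x - 2)*(x + 1)*(x - 3)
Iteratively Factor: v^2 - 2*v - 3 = (v - 3)*(v + 1)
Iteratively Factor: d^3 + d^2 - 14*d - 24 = (d + 3)*(d^2 - 2*d - 8) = (d - 4)*(d + 3)*(d + 2)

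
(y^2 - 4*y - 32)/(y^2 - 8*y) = (y + 4)/y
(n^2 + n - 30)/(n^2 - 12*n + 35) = (n + 6)/(n - 7)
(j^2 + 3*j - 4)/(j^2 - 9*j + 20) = (j^2 + 3*j - 4)/(j^2 - 9*j + 20)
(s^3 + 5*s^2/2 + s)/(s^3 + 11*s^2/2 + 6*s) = (2*s^2 + 5*s + 2)/(2*s^2 + 11*s + 12)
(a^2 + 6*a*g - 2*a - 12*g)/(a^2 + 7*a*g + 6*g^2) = (a - 2)/(a + g)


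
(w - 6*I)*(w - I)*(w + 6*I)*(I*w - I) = I*w^4 + w^3 - I*w^3 - w^2 + 36*I*w^2 + 36*w - 36*I*w - 36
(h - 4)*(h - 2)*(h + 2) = h^3 - 4*h^2 - 4*h + 16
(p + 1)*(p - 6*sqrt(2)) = p^2 - 6*sqrt(2)*p + p - 6*sqrt(2)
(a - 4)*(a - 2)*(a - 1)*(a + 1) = a^4 - 6*a^3 + 7*a^2 + 6*a - 8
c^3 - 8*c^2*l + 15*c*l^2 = c*(c - 5*l)*(c - 3*l)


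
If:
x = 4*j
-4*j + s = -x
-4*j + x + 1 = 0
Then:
No Solution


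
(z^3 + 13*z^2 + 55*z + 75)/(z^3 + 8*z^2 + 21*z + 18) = (z^2 + 10*z + 25)/(z^2 + 5*z + 6)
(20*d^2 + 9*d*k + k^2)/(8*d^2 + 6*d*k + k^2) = (5*d + k)/(2*d + k)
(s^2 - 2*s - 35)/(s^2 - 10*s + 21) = (s + 5)/(s - 3)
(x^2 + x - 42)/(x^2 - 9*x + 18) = (x + 7)/(x - 3)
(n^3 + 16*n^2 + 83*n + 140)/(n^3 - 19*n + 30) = (n^2 + 11*n + 28)/(n^2 - 5*n + 6)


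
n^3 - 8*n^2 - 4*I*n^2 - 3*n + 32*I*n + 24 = (n - 8)*(n - 3*I)*(n - I)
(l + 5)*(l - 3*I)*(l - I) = l^3 + 5*l^2 - 4*I*l^2 - 3*l - 20*I*l - 15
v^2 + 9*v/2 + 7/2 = (v + 1)*(v + 7/2)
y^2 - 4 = (y - 2)*(y + 2)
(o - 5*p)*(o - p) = o^2 - 6*o*p + 5*p^2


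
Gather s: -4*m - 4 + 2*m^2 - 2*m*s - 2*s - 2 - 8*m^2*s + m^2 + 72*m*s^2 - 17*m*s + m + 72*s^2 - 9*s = 3*m^2 - 3*m + s^2*(72*m + 72) + s*(-8*m^2 - 19*m - 11) - 6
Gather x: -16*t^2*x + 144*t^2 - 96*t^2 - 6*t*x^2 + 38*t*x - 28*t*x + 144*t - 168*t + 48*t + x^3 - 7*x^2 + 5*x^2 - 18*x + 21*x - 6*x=48*t^2 + 24*t + x^3 + x^2*(-6*t - 2) + x*(-16*t^2 + 10*t - 3)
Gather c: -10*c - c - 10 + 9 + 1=-11*c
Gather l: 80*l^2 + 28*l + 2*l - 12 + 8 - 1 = 80*l^2 + 30*l - 5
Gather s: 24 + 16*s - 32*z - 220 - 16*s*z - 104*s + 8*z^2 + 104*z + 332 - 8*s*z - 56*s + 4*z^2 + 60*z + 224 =s*(-24*z - 144) + 12*z^2 + 132*z + 360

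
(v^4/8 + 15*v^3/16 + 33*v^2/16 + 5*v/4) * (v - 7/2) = v^5/8 + v^4/2 - 39*v^3/32 - 191*v^2/32 - 35*v/8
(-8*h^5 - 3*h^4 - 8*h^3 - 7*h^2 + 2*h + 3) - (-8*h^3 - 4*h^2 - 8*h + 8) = -8*h^5 - 3*h^4 - 3*h^2 + 10*h - 5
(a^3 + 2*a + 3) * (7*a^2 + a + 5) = 7*a^5 + a^4 + 19*a^3 + 23*a^2 + 13*a + 15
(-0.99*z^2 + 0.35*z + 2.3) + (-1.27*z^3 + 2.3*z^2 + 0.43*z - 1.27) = -1.27*z^3 + 1.31*z^2 + 0.78*z + 1.03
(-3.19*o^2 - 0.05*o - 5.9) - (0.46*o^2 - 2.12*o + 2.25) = -3.65*o^2 + 2.07*o - 8.15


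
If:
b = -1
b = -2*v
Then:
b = -1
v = 1/2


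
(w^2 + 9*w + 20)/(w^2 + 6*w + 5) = (w + 4)/(w + 1)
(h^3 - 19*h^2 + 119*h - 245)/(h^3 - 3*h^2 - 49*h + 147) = (h^2 - 12*h + 35)/(h^2 + 4*h - 21)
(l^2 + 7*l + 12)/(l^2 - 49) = (l^2 + 7*l + 12)/(l^2 - 49)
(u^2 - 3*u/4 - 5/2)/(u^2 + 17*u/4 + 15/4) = (u - 2)/(u + 3)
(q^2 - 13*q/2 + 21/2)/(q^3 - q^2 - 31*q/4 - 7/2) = 2*(q - 3)/(2*q^2 + 5*q + 2)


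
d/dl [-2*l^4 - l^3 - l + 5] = -8*l^3 - 3*l^2 - 1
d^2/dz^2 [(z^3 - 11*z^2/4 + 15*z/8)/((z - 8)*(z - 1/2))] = 4*(187*z^3 - 276*z^2 + 102*z + 79)/(8*z^6 - 204*z^5 + 1830*z^4 - 6545*z^3 + 7320*z^2 - 3264*z + 512)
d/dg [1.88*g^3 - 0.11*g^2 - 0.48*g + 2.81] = 5.64*g^2 - 0.22*g - 0.48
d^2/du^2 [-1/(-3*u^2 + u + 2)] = 2*(9*u^2 - 3*u - (6*u - 1)^2 - 6)/(-3*u^2 + u + 2)^3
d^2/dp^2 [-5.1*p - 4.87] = 0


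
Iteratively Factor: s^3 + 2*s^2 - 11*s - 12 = (s - 3)*(s^2 + 5*s + 4) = (s - 3)*(s + 4)*(s + 1)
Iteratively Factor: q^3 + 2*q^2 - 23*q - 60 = (q + 3)*(q^2 - q - 20) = (q - 5)*(q + 3)*(q + 4)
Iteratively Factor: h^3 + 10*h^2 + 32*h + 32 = (h + 4)*(h^2 + 6*h + 8) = (h + 4)^2*(h + 2)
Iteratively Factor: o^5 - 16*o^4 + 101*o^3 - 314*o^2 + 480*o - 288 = (o - 4)*(o^4 - 12*o^3 + 53*o^2 - 102*o + 72) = (o - 4)*(o - 3)*(o^3 - 9*o^2 + 26*o - 24) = (o - 4)*(o - 3)^2*(o^2 - 6*o + 8) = (o - 4)*(o - 3)^2*(o - 2)*(o - 4)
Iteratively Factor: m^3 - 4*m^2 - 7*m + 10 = (m - 1)*(m^2 - 3*m - 10) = (m - 5)*(m - 1)*(m + 2)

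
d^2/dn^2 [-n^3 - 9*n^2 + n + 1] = -6*n - 18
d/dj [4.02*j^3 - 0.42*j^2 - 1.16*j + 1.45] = 12.06*j^2 - 0.84*j - 1.16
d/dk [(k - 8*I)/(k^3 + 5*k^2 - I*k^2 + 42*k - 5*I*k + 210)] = (-2*k^3 + k^2*(-5 + 25*I) + k*(16 + 80*I) + 250 + 336*I)/(k^6 + k^5*(10 - 2*I) + k^4*(108 - 20*I) + k^3*(830 - 134*I) + k^2*(3839 - 840*I) + k*(17640 - 2100*I) + 44100)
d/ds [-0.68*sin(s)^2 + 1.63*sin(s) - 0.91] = (1.63 - 1.36*sin(s))*cos(s)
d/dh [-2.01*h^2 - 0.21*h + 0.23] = -4.02*h - 0.21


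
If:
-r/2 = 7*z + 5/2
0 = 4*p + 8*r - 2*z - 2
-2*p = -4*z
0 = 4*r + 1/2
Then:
No Solution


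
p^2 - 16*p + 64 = (p - 8)^2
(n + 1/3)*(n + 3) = n^2 + 10*n/3 + 1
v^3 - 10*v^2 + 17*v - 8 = (v - 8)*(v - 1)^2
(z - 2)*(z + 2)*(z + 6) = z^3 + 6*z^2 - 4*z - 24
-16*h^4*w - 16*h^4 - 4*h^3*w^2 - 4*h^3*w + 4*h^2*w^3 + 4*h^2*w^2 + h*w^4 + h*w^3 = (-2*h + w)*(2*h + w)*(4*h + w)*(h*w + h)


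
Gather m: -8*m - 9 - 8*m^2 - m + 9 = -8*m^2 - 9*m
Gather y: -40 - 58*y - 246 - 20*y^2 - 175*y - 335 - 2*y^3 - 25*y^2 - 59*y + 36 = -2*y^3 - 45*y^2 - 292*y - 585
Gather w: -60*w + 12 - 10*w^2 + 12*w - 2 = -10*w^2 - 48*w + 10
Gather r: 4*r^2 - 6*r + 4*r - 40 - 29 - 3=4*r^2 - 2*r - 72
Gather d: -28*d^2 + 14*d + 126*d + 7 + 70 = -28*d^2 + 140*d + 77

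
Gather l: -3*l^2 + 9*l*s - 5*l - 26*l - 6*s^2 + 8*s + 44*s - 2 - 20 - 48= -3*l^2 + l*(9*s - 31) - 6*s^2 + 52*s - 70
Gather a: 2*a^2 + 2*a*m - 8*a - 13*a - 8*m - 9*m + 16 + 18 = 2*a^2 + a*(2*m - 21) - 17*m + 34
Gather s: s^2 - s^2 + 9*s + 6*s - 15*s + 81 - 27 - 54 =0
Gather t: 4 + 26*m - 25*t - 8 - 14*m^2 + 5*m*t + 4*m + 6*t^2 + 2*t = -14*m^2 + 30*m + 6*t^2 + t*(5*m - 23) - 4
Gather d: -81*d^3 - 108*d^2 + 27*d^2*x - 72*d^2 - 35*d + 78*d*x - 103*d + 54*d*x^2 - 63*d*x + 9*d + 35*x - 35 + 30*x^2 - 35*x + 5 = -81*d^3 + d^2*(27*x - 180) + d*(54*x^2 + 15*x - 129) + 30*x^2 - 30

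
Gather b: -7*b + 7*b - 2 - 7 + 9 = 0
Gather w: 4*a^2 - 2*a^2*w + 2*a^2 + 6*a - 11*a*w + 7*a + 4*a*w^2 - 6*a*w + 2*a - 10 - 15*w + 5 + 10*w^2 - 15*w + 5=6*a^2 + 15*a + w^2*(4*a + 10) + w*(-2*a^2 - 17*a - 30)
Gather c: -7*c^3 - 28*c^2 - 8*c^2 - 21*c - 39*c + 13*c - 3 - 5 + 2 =-7*c^3 - 36*c^2 - 47*c - 6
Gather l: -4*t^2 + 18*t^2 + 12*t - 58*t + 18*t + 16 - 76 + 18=14*t^2 - 28*t - 42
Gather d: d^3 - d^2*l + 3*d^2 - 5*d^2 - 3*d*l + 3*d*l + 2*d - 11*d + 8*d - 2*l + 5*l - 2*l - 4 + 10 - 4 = d^3 + d^2*(-l - 2) - d + l + 2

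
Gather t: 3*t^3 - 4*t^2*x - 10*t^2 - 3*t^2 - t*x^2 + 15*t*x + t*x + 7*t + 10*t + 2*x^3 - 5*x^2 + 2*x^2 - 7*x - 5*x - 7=3*t^3 + t^2*(-4*x - 13) + t*(-x^2 + 16*x + 17) + 2*x^3 - 3*x^2 - 12*x - 7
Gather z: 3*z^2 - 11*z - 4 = 3*z^2 - 11*z - 4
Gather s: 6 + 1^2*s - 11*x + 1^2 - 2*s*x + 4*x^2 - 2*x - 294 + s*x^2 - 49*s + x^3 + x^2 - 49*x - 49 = s*(x^2 - 2*x - 48) + x^3 + 5*x^2 - 62*x - 336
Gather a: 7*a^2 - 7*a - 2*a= 7*a^2 - 9*a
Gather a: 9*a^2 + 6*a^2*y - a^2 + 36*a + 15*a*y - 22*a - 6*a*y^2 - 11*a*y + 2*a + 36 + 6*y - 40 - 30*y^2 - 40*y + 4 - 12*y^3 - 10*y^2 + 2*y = a^2*(6*y + 8) + a*(-6*y^2 + 4*y + 16) - 12*y^3 - 40*y^2 - 32*y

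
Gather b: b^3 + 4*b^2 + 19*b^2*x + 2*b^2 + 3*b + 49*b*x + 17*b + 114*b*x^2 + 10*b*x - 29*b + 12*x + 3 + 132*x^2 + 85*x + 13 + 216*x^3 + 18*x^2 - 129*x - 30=b^3 + b^2*(19*x + 6) + b*(114*x^2 + 59*x - 9) + 216*x^3 + 150*x^2 - 32*x - 14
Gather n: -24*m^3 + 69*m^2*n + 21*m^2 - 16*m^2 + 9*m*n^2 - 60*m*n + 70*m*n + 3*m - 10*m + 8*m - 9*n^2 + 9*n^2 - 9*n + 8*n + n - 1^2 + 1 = -24*m^3 + 5*m^2 + 9*m*n^2 + m + n*(69*m^2 + 10*m)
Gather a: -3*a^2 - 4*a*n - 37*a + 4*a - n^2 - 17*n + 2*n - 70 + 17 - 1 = -3*a^2 + a*(-4*n - 33) - n^2 - 15*n - 54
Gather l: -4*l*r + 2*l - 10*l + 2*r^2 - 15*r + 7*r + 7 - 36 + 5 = l*(-4*r - 8) + 2*r^2 - 8*r - 24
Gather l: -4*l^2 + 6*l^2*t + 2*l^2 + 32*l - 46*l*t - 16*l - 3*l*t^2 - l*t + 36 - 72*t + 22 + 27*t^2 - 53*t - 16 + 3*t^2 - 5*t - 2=l^2*(6*t - 2) + l*(-3*t^2 - 47*t + 16) + 30*t^2 - 130*t + 40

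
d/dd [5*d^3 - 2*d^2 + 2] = d*(15*d - 4)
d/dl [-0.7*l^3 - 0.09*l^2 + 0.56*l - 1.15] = -2.1*l^2 - 0.18*l + 0.56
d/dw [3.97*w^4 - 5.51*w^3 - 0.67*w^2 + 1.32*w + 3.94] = 15.88*w^3 - 16.53*w^2 - 1.34*w + 1.32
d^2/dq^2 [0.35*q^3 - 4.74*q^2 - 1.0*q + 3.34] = 2.1*q - 9.48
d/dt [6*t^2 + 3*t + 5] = 12*t + 3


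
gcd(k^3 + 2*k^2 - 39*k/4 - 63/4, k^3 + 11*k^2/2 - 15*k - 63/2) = k^2 - 3*k/2 - 9/2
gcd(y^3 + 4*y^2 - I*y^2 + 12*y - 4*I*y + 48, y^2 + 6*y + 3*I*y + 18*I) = y + 3*I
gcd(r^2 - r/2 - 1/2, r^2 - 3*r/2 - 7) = 1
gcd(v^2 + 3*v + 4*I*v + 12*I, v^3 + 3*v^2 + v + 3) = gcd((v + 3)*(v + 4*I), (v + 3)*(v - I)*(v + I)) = v + 3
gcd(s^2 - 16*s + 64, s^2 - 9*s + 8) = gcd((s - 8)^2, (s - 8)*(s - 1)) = s - 8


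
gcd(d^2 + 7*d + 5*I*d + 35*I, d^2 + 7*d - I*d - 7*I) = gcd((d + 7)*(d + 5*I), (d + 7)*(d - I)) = d + 7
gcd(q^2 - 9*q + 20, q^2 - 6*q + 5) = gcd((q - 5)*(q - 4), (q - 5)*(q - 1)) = q - 5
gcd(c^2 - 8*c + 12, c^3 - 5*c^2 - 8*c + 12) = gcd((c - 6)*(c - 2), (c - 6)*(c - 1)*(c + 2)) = c - 6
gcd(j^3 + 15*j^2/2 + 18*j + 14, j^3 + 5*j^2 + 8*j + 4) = j^2 + 4*j + 4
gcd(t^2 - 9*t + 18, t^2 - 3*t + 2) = 1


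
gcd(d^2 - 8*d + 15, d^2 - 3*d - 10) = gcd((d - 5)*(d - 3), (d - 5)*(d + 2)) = d - 5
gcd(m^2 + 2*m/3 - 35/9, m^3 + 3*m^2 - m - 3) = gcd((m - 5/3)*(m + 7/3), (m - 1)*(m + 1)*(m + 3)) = 1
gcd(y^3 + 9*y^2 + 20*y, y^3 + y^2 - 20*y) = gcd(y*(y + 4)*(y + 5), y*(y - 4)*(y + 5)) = y^2 + 5*y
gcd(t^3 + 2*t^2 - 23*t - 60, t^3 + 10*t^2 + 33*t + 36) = t^2 + 7*t + 12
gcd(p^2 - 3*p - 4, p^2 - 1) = p + 1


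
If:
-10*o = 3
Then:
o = -3/10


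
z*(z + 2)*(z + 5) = z^3 + 7*z^2 + 10*z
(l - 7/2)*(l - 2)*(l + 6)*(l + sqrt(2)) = l^4 + l^3/2 + sqrt(2)*l^3 - 26*l^2 + sqrt(2)*l^2/2 - 26*sqrt(2)*l + 42*l + 42*sqrt(2)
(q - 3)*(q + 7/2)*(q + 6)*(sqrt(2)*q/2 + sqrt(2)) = sqrt(2)*q^4/2 + 17*sqrt(2)*q^3/4 + 11*sqrt(2)*q^2/4 - 39*sqrt(2)*q - 63*sqrt(2)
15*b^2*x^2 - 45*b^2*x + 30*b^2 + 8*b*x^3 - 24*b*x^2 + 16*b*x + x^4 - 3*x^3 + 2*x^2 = (3*b + x)*(5*b + x)*(x - 2)*(x - 1)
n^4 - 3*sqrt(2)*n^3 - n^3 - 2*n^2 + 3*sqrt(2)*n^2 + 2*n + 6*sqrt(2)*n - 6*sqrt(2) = (n - 1)*(n - 3*sqrt(2))*(n - sqrt(2))*(n + sqrt(2))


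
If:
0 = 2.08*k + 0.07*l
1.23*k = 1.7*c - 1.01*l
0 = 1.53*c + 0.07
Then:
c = -0.05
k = 0.00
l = -0.08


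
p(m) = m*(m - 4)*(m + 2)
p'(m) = m*(m - 4) + m*(m + 2) + (m - 4)*(m + 2) = 3*m^2 - 4*m - 8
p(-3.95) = -61.23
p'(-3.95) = 54.61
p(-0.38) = 2.70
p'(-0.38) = -6.05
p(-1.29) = 4.85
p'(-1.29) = 2.15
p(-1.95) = 0.58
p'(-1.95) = 11.21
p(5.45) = 58.87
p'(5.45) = 59.31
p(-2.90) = -18.01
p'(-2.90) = 28.83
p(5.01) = 35.47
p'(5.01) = 47.26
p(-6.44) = -298.52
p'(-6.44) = 142.18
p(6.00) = 96.00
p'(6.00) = 76.00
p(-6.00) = -240.00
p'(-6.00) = 124.00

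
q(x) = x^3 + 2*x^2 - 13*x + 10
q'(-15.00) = 602.00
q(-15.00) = -2720.00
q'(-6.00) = 71.00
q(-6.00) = -56.00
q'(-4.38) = 27.03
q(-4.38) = 21.28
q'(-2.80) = -0.68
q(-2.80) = 40.13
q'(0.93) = -6.69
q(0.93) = 0.44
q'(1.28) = -2.96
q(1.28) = -1.27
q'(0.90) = -6.97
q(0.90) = 0.65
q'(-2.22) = -7.09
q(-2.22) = 37.78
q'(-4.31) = 25.49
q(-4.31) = 23.12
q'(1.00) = -6.00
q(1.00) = 0.00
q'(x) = 3*x^2 + 4*x - 13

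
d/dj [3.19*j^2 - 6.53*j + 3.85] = 6.38*j - 6.53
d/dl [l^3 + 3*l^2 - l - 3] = 3*l^2 + 6*l - 1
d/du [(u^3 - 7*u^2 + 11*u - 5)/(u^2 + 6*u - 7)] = (u^2 + 14*u - 47)/(u^2 + 14*u + 49)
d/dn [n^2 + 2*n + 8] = 2*n + 2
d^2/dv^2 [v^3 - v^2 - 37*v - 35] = 6*v - 2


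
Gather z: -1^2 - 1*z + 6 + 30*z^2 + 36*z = 30*z^2 + 35*z + 5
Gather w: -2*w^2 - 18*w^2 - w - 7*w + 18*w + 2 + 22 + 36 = -20*w^2 + 10*w + 60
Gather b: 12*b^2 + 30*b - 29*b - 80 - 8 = 12*b^2 + b - 88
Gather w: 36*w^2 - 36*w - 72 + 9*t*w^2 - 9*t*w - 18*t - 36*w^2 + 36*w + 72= 9*t*w^2 - 9*t*w - 18*t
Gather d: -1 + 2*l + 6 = 2*l + 5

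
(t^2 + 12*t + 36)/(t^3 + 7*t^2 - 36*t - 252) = (t + 6)/(t^2 + t - 42)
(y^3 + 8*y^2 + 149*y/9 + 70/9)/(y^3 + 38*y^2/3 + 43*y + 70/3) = (y + 7/3)/(y + 7)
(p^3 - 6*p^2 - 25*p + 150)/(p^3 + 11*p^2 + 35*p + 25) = (p^2 - 11*p + 30)/(p^2 + 6*p + 5)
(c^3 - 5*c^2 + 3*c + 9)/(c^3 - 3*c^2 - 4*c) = (c^2 - 6*c + 9)/(c*(c - 4))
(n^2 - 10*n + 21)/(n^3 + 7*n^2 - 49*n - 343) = (n - 3)/(n^2 + 14*n + 49)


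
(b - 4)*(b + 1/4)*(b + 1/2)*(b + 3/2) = b^4 - 7*b^3/4 - 31*b^2/4 - 77*b/16 - 3/4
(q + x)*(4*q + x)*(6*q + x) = 24*q^3 + 34*q^2*x + 11*q*x^2 + x^3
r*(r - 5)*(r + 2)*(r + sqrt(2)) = r^4 - 3*r^3 + sqrt(2)*r^3 - 10*r^2 - 3*sqrt(2)*r^2 - 10*sqrt(2)*r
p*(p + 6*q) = p^2 + 6*p*q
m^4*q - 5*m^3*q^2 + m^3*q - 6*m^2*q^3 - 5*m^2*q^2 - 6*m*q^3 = m*(m - 6*q)*(m + q)*(m*q + q)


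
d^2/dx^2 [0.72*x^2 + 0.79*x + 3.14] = 1.44000000000000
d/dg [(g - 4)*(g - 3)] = 2*g - 7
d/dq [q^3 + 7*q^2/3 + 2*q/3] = 3*q^2 + 14*q/3 + 2/3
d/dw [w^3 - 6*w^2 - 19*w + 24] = 3*w^2 - 12*w - 19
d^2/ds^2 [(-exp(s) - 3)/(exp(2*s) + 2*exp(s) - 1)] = (-exp(4*s) - 10*exp(3*s) - 24*exp(2*s) - 26*exp(s) - 7)*exp(s)/(exp(6*s) + 6*exp(5*s) + 9*exp(4*s) - 4*exp(3*s) - 9*exp(2*s) + 6*exp(s) - 1)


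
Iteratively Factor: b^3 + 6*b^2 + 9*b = (b + 3)*(b^2 + 3*b) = (b + 3)^2*(b)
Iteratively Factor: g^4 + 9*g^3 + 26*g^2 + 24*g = (g + 4)*(g^3 + 5*g^2 + 6*g) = (g + 2)*(g + 4)*(g^2 + 3*g) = g*(g + 2)*(g + 4)*(g + 3)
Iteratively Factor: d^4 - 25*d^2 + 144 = (d - 4)*(d^3 + 4*d^2 - 9*d - 36) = (d - 4)*(d - 3)*(d^2 + 7*d + 12) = (d - 4)*(d - 3)*(d + 4)*(d + 3)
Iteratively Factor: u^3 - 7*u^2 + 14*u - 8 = (u - 4)*(u^2 - 3*u + 2) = (u - 4)*(u - 1)*(u - 2)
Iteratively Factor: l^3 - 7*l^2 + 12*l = (l - 3)*(l^2 - 4*l) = (l - 4)*(l - 3)*(l)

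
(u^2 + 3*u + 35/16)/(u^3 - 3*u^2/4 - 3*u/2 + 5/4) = (u + 7/4)/(u^2 - 2*u + 1)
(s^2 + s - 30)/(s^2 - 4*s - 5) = (s + 6)/(s + 1)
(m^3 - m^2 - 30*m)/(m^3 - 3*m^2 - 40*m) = (m - 6)/(m - 8)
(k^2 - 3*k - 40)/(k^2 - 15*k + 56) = (k + 5)/(k - 7)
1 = 1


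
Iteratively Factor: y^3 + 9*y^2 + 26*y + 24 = (y + 2)*(y^2 + 7*y + 12) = (y + 2)*(y + 4)*(y + 3)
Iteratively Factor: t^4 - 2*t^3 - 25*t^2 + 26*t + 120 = (t - 3)*(t^3 + t^2 - 22*t - 40) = (t - 3)*(t + 2)*(t^2 - t - 20) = (t - 5)*(t - 3)*(t + 2)*(t + 4)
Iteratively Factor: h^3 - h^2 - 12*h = (h)*(h^2 - h - 12) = h*(h - 4)*(h + 3)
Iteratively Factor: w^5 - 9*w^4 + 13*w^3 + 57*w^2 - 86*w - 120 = (w - 4)*(w^4 - 5*w^3 - 7*w^2 + 29*w + 30) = (w - 5)*(w - 4)*(w^3 - 7*w - 6) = (w - 5)*(w - 4)*(w - 3)*(w^2 + 3*w + 2) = (w - 5)*(w - 4)*(w - 3)*(w + 2)*(w + 1)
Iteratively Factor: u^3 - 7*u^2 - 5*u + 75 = (u - 5)*(u^2 - 2*u - 15) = (u - 5)^2*(u + 3)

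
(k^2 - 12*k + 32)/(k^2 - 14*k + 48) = (k - 4)/(k - 6)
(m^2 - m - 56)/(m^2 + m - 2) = (m^2 - m - 56)/(m^2 + m - 2)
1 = 1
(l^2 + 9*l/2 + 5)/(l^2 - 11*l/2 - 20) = (l + 2)/(l - 8)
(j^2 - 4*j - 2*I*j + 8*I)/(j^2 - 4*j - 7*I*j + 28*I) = (j - 2*I)/(j - 7*I)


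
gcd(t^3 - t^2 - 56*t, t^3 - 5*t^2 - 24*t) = t^2 - 8*t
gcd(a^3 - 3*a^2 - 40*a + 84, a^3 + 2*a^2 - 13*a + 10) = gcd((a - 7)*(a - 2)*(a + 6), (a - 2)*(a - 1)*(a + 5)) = a - 2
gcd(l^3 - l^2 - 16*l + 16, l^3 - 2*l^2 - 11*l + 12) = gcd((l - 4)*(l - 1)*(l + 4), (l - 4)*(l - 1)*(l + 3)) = l^2 - 5*l + 4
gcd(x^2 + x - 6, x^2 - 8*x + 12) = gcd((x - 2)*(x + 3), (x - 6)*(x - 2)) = x - 2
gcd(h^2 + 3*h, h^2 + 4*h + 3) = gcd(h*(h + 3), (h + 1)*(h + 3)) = h + 3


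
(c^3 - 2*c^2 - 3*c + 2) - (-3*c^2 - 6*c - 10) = c^3 + c^2 + 3*c + 12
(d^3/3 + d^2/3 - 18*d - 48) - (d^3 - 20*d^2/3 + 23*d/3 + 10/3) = -2*d^3/3 + 7*d^2 - 77*d/3 - 154/3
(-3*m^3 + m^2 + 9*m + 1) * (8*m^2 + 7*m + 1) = -24*m^5 - 13*m^4 + 76*m^3 + 72*m^2 + 16*m + 1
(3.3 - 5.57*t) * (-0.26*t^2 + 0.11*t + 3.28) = 1.4482*t^3 - 1.4707*t^2 - 17.9066*t + 10.824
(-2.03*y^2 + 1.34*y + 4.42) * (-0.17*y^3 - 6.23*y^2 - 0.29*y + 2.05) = 0.3451*y^5 + 12.4191*y^4 - 8.5109*y^3 - 32.0867*y^2 + 1.4652*y + 9.061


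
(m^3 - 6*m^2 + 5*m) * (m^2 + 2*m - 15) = m^5 - 4*m^4 - 22*m^3 + 100*m^2 - 75*m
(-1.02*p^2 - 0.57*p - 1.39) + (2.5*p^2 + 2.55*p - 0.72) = 1.48*p^2 + 1.98*p - 2.11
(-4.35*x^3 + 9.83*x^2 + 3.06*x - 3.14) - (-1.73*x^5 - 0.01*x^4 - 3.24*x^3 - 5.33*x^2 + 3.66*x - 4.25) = 1.73*x^5 + 0.01*x^4 - 1.11*x^3 + 15.16*x^2 - 0.6*x + 1.11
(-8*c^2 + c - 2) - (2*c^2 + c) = -10*c^2 - 2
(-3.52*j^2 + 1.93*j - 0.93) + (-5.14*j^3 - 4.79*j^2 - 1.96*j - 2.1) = -5.14*j^3 - 8.31*j^2 - 0.03*j - 3.03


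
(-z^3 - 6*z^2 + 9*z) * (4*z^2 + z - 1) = -4*z^5 - 25*z^4 + 31*z^3 + 15*z^2 - 9*z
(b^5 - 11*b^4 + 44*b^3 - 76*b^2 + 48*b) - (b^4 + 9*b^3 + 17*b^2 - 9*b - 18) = b^5 - 12*b^4 + 35*b^3 - 93*b^2 + 57*b + 18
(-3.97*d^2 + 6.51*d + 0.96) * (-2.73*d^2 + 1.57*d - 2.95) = 10.8381*d^4 - 24.0052*d^3 + 19.3114*d^2 - 17.6973*d - 2.832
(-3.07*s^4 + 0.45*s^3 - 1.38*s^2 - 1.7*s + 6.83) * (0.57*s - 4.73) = -1.7499*s^5 + 14.7776*s^4 - 2.9151*s^3 + 5.5584*s^2 + 11.9341*s - 32.3059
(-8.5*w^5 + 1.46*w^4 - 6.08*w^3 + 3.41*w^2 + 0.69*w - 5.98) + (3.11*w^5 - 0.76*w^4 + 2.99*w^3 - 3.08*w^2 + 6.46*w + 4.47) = -5.39*w^5 + 0.7*w^4 - 3.09*w^3 + 0.33*w^2 + 7.15*w - 1.51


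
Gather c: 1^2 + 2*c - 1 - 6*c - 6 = -4*c - 6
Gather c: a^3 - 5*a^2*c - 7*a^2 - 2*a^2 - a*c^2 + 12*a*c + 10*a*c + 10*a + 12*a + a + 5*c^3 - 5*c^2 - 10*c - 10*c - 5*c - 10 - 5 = a^3 - 9*a^2 + 23*a + 5*c^3 + c^2*(-a - 5) + c*(-5*a^2 + 22*a - 25) - 15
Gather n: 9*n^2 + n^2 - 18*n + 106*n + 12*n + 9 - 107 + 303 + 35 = 10*n^2 + 100*n + 240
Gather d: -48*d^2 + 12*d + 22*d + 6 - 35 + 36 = -48*d^2 + 34*d + 7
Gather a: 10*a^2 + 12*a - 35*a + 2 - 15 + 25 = 10*a^2 - 23*a + 12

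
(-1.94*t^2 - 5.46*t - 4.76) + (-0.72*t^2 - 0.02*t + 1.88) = -2.66*t^2 - 5.48*t - 2.88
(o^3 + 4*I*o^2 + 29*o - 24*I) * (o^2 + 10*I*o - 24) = o^5 + 14*I*o^4 - 35*o^3 + 170*I*o^2 - 456*o + 576*I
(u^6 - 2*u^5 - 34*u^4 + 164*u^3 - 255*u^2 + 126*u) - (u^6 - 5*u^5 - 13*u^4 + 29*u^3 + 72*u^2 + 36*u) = 3*u^5 - 21*u^4 + 135*u^3 - 327*u^2 + 90*u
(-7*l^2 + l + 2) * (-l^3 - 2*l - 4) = 7*l^5 - l^4 + 12*l^3 + 26*l^2 - 8*l - 8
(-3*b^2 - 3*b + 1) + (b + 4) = -3*b^2 - 2*b + 5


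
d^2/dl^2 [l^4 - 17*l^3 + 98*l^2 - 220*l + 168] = 12*l^2 - 102*l + 196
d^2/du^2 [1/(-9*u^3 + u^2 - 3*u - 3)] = 2*((27*u - 1)*(9*u^3 - u^2 + 3*u + 3) - (27*u^2 - 2*u + 3)^2)/(9*u^3 - u^2 + 3*u + 3)^3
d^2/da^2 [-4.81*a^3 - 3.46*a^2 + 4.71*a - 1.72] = -28.86*a - 6.92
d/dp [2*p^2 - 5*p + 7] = 4*p - 5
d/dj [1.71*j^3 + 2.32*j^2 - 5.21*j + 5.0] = 5.13*j^2 + 4.64*j - 5.21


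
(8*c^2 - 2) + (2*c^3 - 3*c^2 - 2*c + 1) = 2*c^3 + 5*c^2 - 2*c - 1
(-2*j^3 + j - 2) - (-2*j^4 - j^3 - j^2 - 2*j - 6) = 2*j^4 - j^3 + j^2 + 3*j + 4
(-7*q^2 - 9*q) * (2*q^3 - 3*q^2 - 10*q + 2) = -14*q^5 + 3*q^4 + 97*q^3 + 76*q^2 - 18*q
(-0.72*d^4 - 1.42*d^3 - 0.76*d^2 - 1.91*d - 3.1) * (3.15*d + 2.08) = -2.268*d^5 - 5.9706*d^4 - 5.3476*d^3 - 7.5973*d^2 - 13.7378*d - 6.448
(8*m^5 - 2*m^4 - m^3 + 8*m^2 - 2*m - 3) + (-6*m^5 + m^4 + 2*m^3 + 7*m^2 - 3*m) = 2*m^5 - m^4 + m^3 + 15*m^2 - 5*m - 3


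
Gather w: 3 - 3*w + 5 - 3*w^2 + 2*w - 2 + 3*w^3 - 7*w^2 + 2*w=3*w^3 - 10*w^2 + w + 6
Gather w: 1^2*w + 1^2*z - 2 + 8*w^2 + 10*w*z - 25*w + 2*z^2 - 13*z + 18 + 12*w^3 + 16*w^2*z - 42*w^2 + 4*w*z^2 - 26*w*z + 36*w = 12*w^3 + w^2*(16*z - 34) + w*(4*z^2 - 16*z + 12) + 2*z^2 - 12*z + 16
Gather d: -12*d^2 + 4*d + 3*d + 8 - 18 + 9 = -12*d^2 + 7*d - 1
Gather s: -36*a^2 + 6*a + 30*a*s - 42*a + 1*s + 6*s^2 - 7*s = -36*a^2 - 36*a + 6*s^2 + s*(30*a - 6)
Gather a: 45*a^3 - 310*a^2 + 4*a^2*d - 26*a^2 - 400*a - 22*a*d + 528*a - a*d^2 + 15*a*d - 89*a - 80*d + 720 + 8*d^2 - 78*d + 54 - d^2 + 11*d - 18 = 45*a^3 + a^2*(4*d - 336) + a*(-d^2 - 7*d + 39) + 7*d^2 - 147*d + 756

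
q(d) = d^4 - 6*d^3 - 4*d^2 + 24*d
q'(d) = 4*d^3 - 18*d^2 - 8*d + 24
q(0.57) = 11.37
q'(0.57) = 14.33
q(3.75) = -84.90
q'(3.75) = -48.19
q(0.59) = 11.66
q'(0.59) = 13.84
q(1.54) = 11.18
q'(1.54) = -16.40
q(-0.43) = -10.55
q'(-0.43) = 23.79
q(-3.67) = 336.04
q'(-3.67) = -386.80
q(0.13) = 3.04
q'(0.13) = 22.66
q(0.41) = 8.78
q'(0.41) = 17.97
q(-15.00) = 69615.00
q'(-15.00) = -17406.00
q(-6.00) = 2304.00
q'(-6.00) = -1440.00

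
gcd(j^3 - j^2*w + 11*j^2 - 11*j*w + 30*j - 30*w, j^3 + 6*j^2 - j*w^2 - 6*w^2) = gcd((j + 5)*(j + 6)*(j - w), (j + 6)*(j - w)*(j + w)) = -j^2 + j*w - 6*j + 6*w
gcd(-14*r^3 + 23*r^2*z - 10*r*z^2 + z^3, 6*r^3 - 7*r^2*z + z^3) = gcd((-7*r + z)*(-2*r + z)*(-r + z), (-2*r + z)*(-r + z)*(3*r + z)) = 2*r^2 - 3*r*z + z^2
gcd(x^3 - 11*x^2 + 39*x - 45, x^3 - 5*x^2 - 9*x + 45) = x^2 - 8*x + 15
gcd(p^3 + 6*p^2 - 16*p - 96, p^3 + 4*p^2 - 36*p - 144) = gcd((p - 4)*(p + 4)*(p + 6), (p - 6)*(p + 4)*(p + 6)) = p^2 + 10*p + 24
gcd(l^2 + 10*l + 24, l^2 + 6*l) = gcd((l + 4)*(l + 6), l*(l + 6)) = l + 6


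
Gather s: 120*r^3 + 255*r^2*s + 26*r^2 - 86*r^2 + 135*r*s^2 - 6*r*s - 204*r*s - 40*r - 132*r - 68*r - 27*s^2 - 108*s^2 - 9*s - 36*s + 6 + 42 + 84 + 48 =120*r^3 - 60*r^2 - 240*r + s^2*(135*r - 135) + s*(255*r^2 - 210*r - 45) + 180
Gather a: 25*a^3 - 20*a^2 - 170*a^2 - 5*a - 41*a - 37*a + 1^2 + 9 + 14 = 25*a^3 - 190*a^2 - 83*a + 24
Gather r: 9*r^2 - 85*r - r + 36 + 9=9*r^2 - 86*r + 45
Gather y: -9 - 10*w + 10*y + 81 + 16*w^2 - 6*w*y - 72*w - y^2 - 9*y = 16*w^2 - 82*w - y^2 + y*(1 - 6*w) + 72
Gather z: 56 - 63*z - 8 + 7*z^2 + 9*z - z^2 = 6*z^2 - 54*z + 48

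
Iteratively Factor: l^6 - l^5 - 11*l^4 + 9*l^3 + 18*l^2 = (l + 1)*(l^5 - 2*l^4 - 9*l^3 + 18*l^2) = (l + 1)*(l + 3)*(l^4 - 5*l^3 + 6*l^2) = l*(l + 1)*(l + 3)*(l^3 - 5*l^2 + 6*l) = l^2*(l + 1)*(l + 3)*(l^2 - 5*l + 6) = l^2*(l - 3)*(l + 1)*(l + 3)*(l - 2)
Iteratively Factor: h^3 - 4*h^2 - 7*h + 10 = (h - 1)*(h^2 - 3*h - 10) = (h - 5)*(h - 1)*(h + 2)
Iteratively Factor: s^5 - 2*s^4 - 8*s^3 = (s)*(s^4 - 2*s^3 - 8*s^2) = s^2*(s^3 - 2*s^2 - 8*s) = s^2*(s + 2)*(s^2 - 4*s) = s^2*(s - 4)*(s + 2)*(s)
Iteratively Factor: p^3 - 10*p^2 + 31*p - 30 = (p - 5)*(p^2 - 5*p + 6) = (p - 5)*(p - 2)*(p - 3)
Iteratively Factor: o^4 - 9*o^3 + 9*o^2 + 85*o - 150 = (o - 5)*(o^3 - 4*o^2 - 11*o + 30) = (o - 5)^2*(o^2 + o - 6) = (o - 5)^2*(o + 3)*(o - 2)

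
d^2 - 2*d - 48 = (d - 8)*(d + 6)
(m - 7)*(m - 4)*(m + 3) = m^3 - 8*m^2 - 5*m + 84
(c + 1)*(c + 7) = c^2 + 8*c + 7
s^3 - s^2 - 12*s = s*(s - 4)*(s + 3)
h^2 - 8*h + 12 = (h - 6)*(h - 2)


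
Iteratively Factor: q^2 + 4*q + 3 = (q + 3)*(q + 1)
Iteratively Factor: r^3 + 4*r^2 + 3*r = (r + 1)*(r^2 + 3*r) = (r + 1)*(r + 3)*(r)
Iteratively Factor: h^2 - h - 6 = (h + 2)*(h - 3)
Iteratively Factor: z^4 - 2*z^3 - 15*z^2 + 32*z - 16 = (z - 4)*(z^3 + 2*z^2 - 7*z + 4) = (z - 4)*(z + 4)*(z^2 - 2*z + 1) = (z - 4)*(z - 1)*(z + 4)*(z - 1)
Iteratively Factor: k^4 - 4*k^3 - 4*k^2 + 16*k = (k - 4)*(k^3 - 4*k) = k*(k - 4)*(k^2 - 4) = k*(k - 4)*(k + 2)*(k - 2)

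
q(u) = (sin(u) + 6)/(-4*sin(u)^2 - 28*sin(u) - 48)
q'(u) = (8*sin(u)*cos(u) + 28*cos(u))*(sin(u) + 6)/(-4*sin(u)^2 - 28*sin(u) - 48)^2 + cos(u)/(-4*sin(u)^2 - 28*sin(u) - 48)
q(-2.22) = -0.18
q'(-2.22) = -0.06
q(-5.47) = -0.10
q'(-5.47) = 0.02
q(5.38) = -0.18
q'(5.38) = 0.06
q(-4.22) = -0.09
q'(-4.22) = -0.01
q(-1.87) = -0.20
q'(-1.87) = -0.04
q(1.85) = -0.09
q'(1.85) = -0.01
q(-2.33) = -0.18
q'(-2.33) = -0.07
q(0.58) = -0.10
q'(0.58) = 0.03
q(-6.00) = -0.11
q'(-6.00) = 0.04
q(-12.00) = -0.10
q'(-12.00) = 0.03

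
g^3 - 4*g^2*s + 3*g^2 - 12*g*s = g*(g + 3)*(g - 4*s)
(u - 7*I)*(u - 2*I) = u^2 - 9*I*u - 14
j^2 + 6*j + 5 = (j + 1)*(j + 5)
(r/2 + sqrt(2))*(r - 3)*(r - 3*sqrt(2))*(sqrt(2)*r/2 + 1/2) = sqrt(2)*r^4/4 - 3*sqrt(2)*r^3/4 - r^3/4 - 13*sqrt(2)*r^2/4 + 3*r^2/4 - 3*r + 39*sqrt(2)*r/4 + 9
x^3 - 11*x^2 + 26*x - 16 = (x - 8)*(x - 2)*(x - 1)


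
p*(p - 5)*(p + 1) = p^3 - 4*p^2 - 5*p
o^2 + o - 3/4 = (o - 1/2)*(o + 3/2)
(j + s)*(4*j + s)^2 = 16*j^3 + 24*j^2*s + 9*j*s^2 + s^3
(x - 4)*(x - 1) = x^2 - 5*x + 4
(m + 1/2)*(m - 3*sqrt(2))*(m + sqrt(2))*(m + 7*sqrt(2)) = m^4 + m^3/2 + 5*sqrt(2)*m^3 - 34*m^2 + 5*sqrt(2)*m^2/2 - 42*sqrt(2)*m - 17*m - 21*sqrt(2)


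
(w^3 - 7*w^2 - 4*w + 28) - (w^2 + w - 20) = w^3 - 8*w^2 - 5*w + 48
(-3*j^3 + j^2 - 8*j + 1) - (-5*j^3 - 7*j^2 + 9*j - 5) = 2*j^3 + 8*j^2 - 17*j + 6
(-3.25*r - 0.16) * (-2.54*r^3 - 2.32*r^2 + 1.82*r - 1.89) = 8.255*r^4 + 7.9464*r^3 - 5.5438*r^2 + 5.8513*r + 0.3024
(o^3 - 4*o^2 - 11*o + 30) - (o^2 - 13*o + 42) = o^3 - 5*o^2 + 2*o - 12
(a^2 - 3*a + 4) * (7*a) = 7*a^3 - 21*a^2 + 28*a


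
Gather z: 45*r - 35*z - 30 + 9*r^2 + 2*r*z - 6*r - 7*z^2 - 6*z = 9*r^2 + 39*r - 7*z^2 + z*(2*r - 41) - 30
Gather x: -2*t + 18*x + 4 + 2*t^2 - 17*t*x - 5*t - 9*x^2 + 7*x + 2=2*t^2 - 7*t - 9*x^2 + x*(25 - 17*t) + 6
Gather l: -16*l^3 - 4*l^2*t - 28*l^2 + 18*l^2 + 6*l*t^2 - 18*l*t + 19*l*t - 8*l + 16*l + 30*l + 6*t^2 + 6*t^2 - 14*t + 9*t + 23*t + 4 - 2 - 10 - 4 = -16*l^3 + l^2*(-4*t - 10) + l*(6*t^2 + t + 38) + 12*t^2 + 18*t - 12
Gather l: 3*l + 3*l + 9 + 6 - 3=6*l + 12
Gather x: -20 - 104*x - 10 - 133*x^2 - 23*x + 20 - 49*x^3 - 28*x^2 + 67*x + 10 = -49*x^3 - 161*x^2 - 60*x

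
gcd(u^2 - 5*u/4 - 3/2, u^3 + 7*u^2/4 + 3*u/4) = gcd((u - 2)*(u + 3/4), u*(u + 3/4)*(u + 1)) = u + 3/4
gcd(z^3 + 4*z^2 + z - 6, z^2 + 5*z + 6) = z^2 + 5*z + 6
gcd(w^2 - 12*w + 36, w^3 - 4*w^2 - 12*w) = w - 6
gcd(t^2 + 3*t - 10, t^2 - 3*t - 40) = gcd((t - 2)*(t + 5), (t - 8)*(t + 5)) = t + 5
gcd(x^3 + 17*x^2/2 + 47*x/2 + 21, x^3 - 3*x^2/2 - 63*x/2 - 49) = x^2 + 11*x/2 + 7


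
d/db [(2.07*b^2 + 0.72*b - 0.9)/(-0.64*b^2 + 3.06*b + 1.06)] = (6.795*b^2 + 3.2364*b + 3.5172)/(0.4096*b^4 - 3.9168*b^3 + 8.0068*b^2 + 6.4872*b + 1.1236)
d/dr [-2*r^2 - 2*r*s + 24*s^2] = -4*r - 2*s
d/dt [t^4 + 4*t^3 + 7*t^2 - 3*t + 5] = 4*t^3 + 12*t^2 + 14*t - 3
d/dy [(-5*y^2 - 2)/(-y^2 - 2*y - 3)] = 2*(5*y^2 + 13*y - 2)/(y^4 + 4*y^3 + 10*y^2 + 12*y + 9)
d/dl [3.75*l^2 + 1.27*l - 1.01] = 7.5*l + 1.27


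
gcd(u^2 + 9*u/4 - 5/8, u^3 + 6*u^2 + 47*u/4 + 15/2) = u + 5/2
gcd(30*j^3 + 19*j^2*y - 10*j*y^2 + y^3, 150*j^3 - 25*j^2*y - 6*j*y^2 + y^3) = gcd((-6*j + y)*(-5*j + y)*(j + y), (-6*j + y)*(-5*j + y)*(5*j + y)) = 30*j^2 - 11*j*y + y^2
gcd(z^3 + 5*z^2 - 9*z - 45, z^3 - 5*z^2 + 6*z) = z - 3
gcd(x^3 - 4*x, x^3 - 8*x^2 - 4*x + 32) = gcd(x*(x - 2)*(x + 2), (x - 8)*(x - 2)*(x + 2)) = x^2 - 4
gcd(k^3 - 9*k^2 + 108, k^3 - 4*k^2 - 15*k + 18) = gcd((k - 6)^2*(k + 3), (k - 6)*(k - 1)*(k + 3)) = k^2 - 3*k - 18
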